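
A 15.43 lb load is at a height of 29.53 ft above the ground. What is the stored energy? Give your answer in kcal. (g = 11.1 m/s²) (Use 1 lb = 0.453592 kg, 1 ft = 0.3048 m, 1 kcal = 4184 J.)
Convert to SI: m = 6.99892 kg, h = 9.00074 m
PE = mgh = (6.99892)(11.1)(9.00074) = 699.25 J = 0.1671 kcal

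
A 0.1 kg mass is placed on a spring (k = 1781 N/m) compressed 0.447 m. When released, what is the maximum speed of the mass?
½kx² = ½mv² ⇒ v = x√(k/m) = (0.447)√(1781/0.1) = 59.65 m/s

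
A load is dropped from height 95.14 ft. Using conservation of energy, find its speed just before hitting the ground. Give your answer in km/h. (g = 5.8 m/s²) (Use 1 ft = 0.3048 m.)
Convert to SI: h = 28.9987 m
mgh = ½mv² ⇒ v = √(2gh) = √(2·5.8·28.9987) = 18.3408 m/s = 66.03 km/h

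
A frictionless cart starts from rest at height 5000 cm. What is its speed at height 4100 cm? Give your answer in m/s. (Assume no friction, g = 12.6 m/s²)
Convert to SI: h₁−h₂ = 9.0 m
mgh₁ = mgh₂ + ½mv² ⇒ v = √(2g(h₁−h₂)) = √(2·12.6·9.0) = 15.06 m/s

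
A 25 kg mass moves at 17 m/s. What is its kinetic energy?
KE = ½mv² = ½(25)(17)² = 3612.5 J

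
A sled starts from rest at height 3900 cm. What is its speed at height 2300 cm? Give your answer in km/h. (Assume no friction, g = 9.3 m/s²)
Convert to SI: h₁−h₂ = 16.0 m
mgh₁ = mgh₂ + ½mv² ⇒ v = √(2g(h₁−h₂)) = √(2·9.3·16.0) = 17.2511 m/s = 62.1 km/h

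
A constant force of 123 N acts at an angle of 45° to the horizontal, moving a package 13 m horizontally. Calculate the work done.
W = F·d·cosθ = (123)(13)cos(45°) = 1131 J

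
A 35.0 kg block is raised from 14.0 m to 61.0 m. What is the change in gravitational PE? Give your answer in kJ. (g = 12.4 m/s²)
ΔPE = mgΔh = (35.0)(12.4)(47.0) = 20398.0 J = 20.4 kJ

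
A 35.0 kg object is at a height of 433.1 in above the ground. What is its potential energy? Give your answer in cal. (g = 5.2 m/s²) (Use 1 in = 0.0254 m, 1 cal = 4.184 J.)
Convert to SI: m = 35.0 kg, h = 11.0007 m
PE = mgh = (35.0)(5.2)(11.0007) = 2002.13 J = 478.5 cal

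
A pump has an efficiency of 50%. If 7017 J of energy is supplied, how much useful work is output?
W_out = η·W_in = 0.5·7017 = 3508.5 J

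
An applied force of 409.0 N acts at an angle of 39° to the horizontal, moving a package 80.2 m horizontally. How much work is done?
W = F·d·cosθ = (409.0)(80.2)cos(39°) = 25490 J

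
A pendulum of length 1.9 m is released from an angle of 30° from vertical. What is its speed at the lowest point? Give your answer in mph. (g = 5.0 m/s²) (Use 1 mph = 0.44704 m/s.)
h = L(1 − cosθ) = 1.9(1 − cos30°) = 0.254552 m
v = √(2gh) = √(2·5.0·0.254552) = 1.59547 m/s = 3.569 mph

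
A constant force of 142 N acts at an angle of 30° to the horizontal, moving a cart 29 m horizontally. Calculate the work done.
W = F·d·cosθ = (142)(29)cos(30°) = 3566 J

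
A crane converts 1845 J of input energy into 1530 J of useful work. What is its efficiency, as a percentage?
η = W_out/W_in = 1530/1845 = 82.93%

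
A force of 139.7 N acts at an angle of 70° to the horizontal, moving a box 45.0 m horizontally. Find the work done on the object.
W = F·d·cosθ = (139.7)(45.0)cos(70°) = 2150 J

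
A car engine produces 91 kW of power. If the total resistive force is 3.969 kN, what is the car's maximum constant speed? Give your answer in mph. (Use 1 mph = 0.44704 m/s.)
Convert to SI: F = 3969.0 N
P = Fv ⇒ v = P/F = 91000 W/3969.0 N = 22.9277 m/s = 51.29 mph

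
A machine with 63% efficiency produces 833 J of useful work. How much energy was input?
W_in = W_out/η = 833/0.63 = 1322 J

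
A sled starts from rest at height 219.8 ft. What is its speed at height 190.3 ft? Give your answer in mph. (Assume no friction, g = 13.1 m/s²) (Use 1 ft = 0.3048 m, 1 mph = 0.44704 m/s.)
Convert to SI: h₁−h₂ = 8.9916 m
mgh₁ = mgh₂ + ½mv² ⇒ v = √(2g(h₁−h₂)) = √(2·13.1·8.9916) = 15.3486 m/s = 34.33 mph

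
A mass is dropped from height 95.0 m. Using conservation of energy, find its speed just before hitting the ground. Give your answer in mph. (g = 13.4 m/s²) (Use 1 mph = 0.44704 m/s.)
mgh = ½mv² ⇒ v = √(2gh) = √(2·13.4·95.0) = 50.4579 m/s = 112.9 mph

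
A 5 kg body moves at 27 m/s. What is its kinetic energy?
KE = ½mv² = ½(5)(27)² = 1822.5 J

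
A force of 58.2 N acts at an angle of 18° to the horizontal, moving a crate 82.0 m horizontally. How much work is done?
W = F·d·cosθ = (58.2)(82.0)cos(18°) = 4539 J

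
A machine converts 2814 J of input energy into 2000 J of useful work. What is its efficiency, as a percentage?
η = W_out/W_in = 2000/2814 = 71.07%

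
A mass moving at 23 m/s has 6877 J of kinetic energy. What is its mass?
m = 2·KE/v² = 2·6877/(23)² = 26.0 kg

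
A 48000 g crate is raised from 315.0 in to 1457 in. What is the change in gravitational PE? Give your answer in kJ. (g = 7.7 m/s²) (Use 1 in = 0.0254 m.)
Convert to SI: m = 48.0 kg, Δh = 29.0068 m
ΔPE = mgΔh = (48.0)(7.7)(29.0068) = 10720.9 J = 10.72 kJ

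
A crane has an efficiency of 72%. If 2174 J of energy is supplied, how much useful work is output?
W_out = η·W_in = 0.72·2174 = 1565.28 J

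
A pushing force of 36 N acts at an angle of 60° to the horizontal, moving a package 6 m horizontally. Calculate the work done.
W = F·d·cosθ = (36)(6)cos(60°) = 108.0 J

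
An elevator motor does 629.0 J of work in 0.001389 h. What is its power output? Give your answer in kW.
Convert to SI: W = 629.0 J, t = 5.0004 s
P = W/t = 629.0/5.0004 = 125.79 W = 0.1258 kW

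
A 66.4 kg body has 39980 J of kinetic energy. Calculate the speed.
v = √(2·KE/m) = √(2·39980/66.4) = 34.7 m/s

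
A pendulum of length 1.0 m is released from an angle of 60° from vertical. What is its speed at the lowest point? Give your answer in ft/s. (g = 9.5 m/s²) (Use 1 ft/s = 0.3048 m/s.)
h = L(1 − cosθ) = 1.0(1 − cos60°) = 0.5 m
v = √(2gh) = √(2·9.5·0.5) = 3.08221 m/s = 10.11 ft/s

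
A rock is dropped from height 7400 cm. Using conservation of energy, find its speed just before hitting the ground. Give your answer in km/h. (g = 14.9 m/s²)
Convert to SI: h = 74.0 m
mgh = ½mv² ⇒ v = √(2gh) = √(2·14.9·74.0) = 46.9596 m/s = 169.1 km/h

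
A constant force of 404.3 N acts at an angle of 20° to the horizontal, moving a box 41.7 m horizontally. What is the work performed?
W = F·d·cosθ = (404.3)(41.7)cos(20°) = 15840 J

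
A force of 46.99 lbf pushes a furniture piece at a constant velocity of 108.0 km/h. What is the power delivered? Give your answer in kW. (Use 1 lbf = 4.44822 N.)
Convert to SI: F = 209.022 N, v = 30.0 m/s
P = Fv = (209.022)(30.0) = 6270.66 W = 6.271 kW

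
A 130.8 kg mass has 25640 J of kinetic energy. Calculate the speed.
v = √(2·KE/m) = √(2·25640/130.8) = 19.8 m/s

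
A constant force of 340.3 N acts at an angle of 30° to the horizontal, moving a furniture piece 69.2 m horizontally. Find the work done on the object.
W = F·d·cosθ = (340.3)(69.2)cos(30°) = 20390 J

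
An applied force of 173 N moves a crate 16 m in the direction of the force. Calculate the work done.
W = F·d = (173)(16) = 2768 J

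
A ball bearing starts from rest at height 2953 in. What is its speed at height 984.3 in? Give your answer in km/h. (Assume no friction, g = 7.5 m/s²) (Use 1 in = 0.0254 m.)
Convert to SI: h₁−h₂ = 50.005 m
mgh₁ = mgh₂ + ½mv² ⇒ v = √(2g(h₁−h₂)) = √(2·7.5·50.005) = 27.38749 m/s = 98.59 km/h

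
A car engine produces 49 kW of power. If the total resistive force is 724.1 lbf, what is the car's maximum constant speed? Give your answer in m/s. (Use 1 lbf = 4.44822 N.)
Convert to SI: F = 3220.96 N
P = Fv ⇒ v = P/F = 49000 W/3220.96 N = 15.21 m/s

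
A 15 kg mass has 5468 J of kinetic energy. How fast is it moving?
v = √(2·KE/m) = √(2·5468/15) = 27.0 m/s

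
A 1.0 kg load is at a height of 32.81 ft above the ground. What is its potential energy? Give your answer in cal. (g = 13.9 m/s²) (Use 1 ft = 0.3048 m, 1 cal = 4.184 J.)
Convert to SI: m = 1.0 kg, h = 10.0005 m
PE = mgh = (1.0)(13.9)(10.0005) = 139.007 J = 33.22 cal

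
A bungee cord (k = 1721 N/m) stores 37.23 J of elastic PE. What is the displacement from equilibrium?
x = √(2·PE/k) = √(2·37.23/1721) = 0.208 m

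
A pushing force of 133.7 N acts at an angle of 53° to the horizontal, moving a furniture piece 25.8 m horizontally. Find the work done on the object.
W = F·d·cosθ = (133.7)(25.8)cos(53°) = 2076 J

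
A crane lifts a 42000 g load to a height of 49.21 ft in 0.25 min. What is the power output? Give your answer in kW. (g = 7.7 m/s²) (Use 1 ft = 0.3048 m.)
Convert to SI: m = 42.0 kg, h = 14.9992 m, t = 15.0 s
P = mgh/t = (42.0)(7.7)(14.9992)/15.0 = 323.383 W = 0.3234 kW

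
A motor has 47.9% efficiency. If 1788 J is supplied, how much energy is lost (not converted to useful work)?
W_lost = W_in(1 − η) = 1788·(1 − 0.479) = 931.5 J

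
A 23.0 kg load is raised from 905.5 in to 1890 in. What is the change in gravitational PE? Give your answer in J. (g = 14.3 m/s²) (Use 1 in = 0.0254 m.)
Convert to SI: m = 23.0 kg, Δh = 25.0063 m
ΔPE = mgΔh = (23.0)(14.3)(25.0063) = 8225 J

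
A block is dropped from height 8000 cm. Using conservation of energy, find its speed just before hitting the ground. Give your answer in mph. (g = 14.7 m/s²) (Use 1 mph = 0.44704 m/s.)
Convert to SI: h = 80.0 m
mgh = ½mv² ⇒ v = √(2gh) = √(2·14.7·80.0) = 48.4974 m/s = 108.5 mph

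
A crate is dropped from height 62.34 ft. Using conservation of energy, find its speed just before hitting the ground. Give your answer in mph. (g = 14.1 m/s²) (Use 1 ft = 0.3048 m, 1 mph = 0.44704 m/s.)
Convert to SI: h = 19.0012 m
mgh = ½mv² ⇒ v = √(2gh) = √(2·14.1·19.0012) = 23.1481 m/s = 51.78 mph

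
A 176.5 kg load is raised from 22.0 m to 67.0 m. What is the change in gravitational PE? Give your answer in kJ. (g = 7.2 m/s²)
ΔPE = mgΔh = (176.5)(7.2)(45.0) = 57186.0 J = 57.19 kJ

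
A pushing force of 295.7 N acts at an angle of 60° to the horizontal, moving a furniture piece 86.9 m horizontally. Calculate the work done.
W = F·d·cosθ = (295.7)(86.9)cos(60°) = 12850 J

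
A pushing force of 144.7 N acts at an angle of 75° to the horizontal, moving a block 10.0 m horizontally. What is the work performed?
W = F·d·cosθ = (144.7)(10.0)cos(75°) = 374.5 J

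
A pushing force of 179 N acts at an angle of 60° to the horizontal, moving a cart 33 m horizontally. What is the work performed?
W = F·d·cosθ = (179)(33)cos(60°) = 2954 J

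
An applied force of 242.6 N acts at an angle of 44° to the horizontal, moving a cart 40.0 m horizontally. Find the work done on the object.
W = F·d·cosθ = (242.6)(40.0)cos(44°) = 6980 J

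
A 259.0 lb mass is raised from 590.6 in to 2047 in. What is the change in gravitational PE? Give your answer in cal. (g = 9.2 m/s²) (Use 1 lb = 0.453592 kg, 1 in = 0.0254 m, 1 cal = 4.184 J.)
Convert to SI: m = 117.48 kg, Δh = 36.9926 m
ΔPE = mgΔh = (117.48)(9.2)(36.9926) = 39982.3 J = 9556 cal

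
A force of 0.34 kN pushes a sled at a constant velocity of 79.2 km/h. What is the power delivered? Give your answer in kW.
Convert to SI: F = 340.0 N, v = 22.0 m/s
P = Fv = (340.0)(22.0) = 7480.0 W = 7.48 kW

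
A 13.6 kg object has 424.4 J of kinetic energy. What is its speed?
v = √(2·KE/m) = √(2·424.4/13.6) = 7.9 m/s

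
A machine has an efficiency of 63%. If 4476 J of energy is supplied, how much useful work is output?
W_out = η·W_in = 0.63·4476 = 2819.88 J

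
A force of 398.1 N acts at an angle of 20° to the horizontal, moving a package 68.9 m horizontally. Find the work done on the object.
W = F·d·cosθ = (398.1)(68.9)cos(20°) = 25770 J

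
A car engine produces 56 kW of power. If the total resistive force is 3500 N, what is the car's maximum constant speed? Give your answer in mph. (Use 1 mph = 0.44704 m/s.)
P = Fv ⇒ v = P/F = 56000 W/3500.0 N = 16.0 m/s = 35.79 mph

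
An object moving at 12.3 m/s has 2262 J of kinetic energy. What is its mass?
m = 2·KE/v² = 2·2262/(12.3)² = 29.9 kg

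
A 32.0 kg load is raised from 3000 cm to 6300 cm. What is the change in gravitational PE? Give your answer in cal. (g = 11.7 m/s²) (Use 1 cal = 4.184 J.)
Convert to SI: m = 32.0 kg, Δh = 33.0 m
ΔPE = mgΔh = (32.0)(11.7)(33.0) = 12355.2 J = 2953 cal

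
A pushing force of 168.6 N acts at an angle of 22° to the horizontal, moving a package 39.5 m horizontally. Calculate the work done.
W = F·d·cosθ = (168.6)(39.5)cos(22°) = 6175 J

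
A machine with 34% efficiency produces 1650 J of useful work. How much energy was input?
W_in = W_out/η = 1650/0.34 = 4853 J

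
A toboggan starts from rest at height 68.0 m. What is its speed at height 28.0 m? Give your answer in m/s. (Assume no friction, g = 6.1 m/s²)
mgh₁ = mgh₂ + ½mv² ⇒ v = √(2g(h₁−h₂)) = √(2·6.1·40.0) = 22.09 m/s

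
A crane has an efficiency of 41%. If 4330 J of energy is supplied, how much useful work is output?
W_out = η·W_in = 0.41·4330 = 1775.3 J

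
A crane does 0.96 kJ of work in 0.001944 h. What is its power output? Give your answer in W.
Convert to SI: W = 960.0 J, t = 6.9984 s
P = W/t = 960.0/6.9984 = 137.2 W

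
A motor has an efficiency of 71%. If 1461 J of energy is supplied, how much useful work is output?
W_out = η·W_in = 0.71·1461 = 1037.31 J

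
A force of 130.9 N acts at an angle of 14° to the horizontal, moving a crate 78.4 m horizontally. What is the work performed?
W = F·d·cosθ = (130.9)(78.4)cos(14°) = 9958 J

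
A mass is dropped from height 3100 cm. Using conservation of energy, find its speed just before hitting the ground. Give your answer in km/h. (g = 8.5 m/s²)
Convert to SI: h = 31.0 m
mgh = ½mv² ⇒ v = √(2gh) = √(2·8.5·31.0) = 22.9565 m/s = 82.64 km/h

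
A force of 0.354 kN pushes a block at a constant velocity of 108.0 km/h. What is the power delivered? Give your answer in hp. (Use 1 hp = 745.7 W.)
Convert to SI: F = 354.0 N, v = 30.0 m/s
P = Fv = (354.0)(30.0) = 10620.0 W = 14.24 hp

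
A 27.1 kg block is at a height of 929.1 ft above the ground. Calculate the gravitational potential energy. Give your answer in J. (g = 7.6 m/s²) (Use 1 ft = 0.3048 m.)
Convert to SI: m = 27.1 kg, h = 283.19 m
PE = mgh = (27.1)(7.6)(283.19) = 58330 J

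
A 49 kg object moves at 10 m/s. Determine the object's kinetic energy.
KE = ½mv² = ½(49)(10)² = 2450.0 J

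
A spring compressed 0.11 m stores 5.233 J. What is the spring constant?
k = 2·PE/x² = 2·5.233/(0.11)² = 865.0 N/m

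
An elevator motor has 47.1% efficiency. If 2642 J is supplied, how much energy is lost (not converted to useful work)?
W_lost = W_in(1 − η) = 2642·(1 − 0.471) = 1398 J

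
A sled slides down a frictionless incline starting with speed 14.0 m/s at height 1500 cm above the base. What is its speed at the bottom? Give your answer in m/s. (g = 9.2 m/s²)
Convert to SI: v₀ = 14.0 m/s, h = 15.0 m
½mv₀² + mgh = ½mv² ⇒ v = √(v₀² + 2gh) = √(14.0² + 2·9.2·15.0) = 21.73 m/s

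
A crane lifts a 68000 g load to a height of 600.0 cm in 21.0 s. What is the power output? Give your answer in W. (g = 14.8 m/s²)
Convert to SI: m = 68.0 kg, h = 6.0 m, t = 21.0 s
P = mgh/t = (68.0)(14.8)(6.0)/21.0 = 287.5 W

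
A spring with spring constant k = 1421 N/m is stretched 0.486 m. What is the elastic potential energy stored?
PE = ½kx² = ½(1421)(0.486)² = 167.8 J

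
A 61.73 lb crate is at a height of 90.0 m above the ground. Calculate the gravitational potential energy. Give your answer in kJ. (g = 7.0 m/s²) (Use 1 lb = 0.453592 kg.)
Convert to SI: m = 28.0002 kg, h = 90.0 m
PE = mgh = (28.0002)(7.0)(90.0) = 17640.1 J = 17.64 kJ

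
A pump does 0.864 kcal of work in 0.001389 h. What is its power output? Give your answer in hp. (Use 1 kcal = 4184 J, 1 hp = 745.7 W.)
Convert to SI: W = 3614.98 J, t = 5.0004 s
P = W/t = 3614.98/5.0004 = 722.937 W = 0.9695 hp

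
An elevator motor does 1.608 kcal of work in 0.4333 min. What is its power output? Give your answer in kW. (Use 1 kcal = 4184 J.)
Convert to SI: W = 6727.87 J, t = 25.998 s
P = W/t = 6727.87/25.998 = 258.784 W = 0.2588 kW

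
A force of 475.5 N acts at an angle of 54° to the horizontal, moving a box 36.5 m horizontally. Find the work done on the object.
W = F·d·cosθ = (475.5)(36.5)cos(54°) = 10200 J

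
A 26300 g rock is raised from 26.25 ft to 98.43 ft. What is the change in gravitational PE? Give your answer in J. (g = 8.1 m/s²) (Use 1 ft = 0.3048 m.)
Convert to SI: m = 26.3 kg, Δh = 22.0005 m
ΔPE = mgΔh = (26.3)(8.1)(22.0005) = 4687 J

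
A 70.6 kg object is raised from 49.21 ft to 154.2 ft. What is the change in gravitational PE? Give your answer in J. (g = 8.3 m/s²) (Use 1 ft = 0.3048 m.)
Convert to SI: m = 70.6 kg, Δh = 32.001 m
ΔPE = mgΔh = (70.6)(8.3)(32.001) = 18750 J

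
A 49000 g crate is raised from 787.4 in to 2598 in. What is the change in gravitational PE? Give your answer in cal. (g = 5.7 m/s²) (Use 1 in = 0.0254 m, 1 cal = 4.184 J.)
Convert to SI: m = 49.0 kg, Δh = 45.9892 m
ΔPE = mgΔh = (49.0)(5.7)(45.9892) = 12844.8 J = 3070 cal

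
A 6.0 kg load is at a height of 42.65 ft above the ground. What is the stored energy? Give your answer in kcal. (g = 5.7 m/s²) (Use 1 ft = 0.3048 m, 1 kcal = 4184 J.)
Convert to SI: m = 6.0 kg, h = 12.9997 m
PE = mgh = (6.0)(5.7)(12.9997) = 444.59 J = 0.1063 kcal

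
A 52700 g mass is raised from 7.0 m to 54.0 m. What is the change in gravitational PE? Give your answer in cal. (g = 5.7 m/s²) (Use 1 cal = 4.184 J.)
Convert to SI: m = 52.7 kg, Δh = 47.0 m
ΔPE = mgΔh = (52.7)(5.7)(47.0) = 14118.3 J = 3374 cal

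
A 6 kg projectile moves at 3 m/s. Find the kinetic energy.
KE = ½mv² = ½(6)(3)² = 27.0 J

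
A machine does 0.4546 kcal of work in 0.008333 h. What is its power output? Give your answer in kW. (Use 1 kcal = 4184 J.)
Convert to SI: W = 1902.05 J, t = 29.9988 s
P = W/t = 1902.05/29.9988 = 63.4041 W = 0.0634 kW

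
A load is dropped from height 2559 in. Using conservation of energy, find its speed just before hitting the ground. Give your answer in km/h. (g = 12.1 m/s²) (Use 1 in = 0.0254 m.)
Convert to SI: h = 64.9986 m
mgh = ½mv² ⇒ v = √(2gh) = √(2·12.1·64.9986) = 39.6606 m/s = 142.8 km/h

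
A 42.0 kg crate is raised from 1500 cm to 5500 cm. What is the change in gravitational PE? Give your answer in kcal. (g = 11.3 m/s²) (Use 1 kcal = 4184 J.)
Convert to SI: m = 42.0 kg, Δh = 40.0 m
ΔPE = mgΔh = (42.0)(11.3)(40.0) = 18984.0 J = 4.537 kcal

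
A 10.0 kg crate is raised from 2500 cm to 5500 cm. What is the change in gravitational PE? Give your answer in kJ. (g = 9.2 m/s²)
Convert to SI: m = 10.0 kg, Δh = 30.0 m
ΔPE = mgΔh = (10.0)(9.2)(30.0) = 2760.0 J = 2.76 kJ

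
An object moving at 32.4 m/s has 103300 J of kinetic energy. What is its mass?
m = 2·KE/v² = 2·103300/(32.4)² = 196.8 kg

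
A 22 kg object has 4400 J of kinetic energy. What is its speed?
v = √(2·KE/m) = √(2·4400/22) = 20.0 m/s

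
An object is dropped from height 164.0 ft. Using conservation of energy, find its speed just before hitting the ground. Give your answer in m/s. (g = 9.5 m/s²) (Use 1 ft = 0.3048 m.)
Convert to SI: h = 49.9872 m
mgh = ½mv² ⇒ v = √(2gh) = √(2·9.5·49.9872) = 30.82 m/s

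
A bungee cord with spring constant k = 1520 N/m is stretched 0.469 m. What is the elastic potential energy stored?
PE = ½kx² = ½(1520)(0.469)² = 167.2 J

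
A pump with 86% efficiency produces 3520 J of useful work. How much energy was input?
W_in = W_out/η = 3520/0.86 = 4093 J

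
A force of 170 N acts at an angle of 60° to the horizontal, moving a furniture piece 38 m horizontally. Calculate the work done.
W = F·d·cosθ = (170)(38)cos(60°) = 3230 J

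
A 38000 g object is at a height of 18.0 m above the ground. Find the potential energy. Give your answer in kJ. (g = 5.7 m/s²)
Convert to SI: m = 38.0 kg, h = 18.0 m
PE = mgh = (38.0)(5.7)(18.0) = 3898.8 J = 3.899 kJ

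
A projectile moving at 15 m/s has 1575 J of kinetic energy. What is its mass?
m = 2·KE/v² = 2·1575/(15)² = 14.0 kg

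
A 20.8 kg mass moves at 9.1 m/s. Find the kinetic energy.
KE = ½mv² = ½(20.8)(9.1)² = 861.2 J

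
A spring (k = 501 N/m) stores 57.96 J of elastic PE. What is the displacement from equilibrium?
x = √(2·PE/k) = √(2·57.96/501) = 0.481 m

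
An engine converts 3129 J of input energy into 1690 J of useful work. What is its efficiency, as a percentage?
η = W_out/W_in = 1690/3129 = 54.01%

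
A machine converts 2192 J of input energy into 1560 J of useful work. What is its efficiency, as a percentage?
η = W_out/W_in = 1560/2192 = 71.17%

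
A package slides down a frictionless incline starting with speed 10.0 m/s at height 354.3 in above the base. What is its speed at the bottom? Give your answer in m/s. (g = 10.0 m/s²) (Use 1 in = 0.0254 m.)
Convert to SI: v₀ = 10.0 m/s, h = 8.99922 m
½mv₀² + mgh = ½mv² ⇒ v = √(v₀² + 2gh) = √(10.0² + 2·10.0·8.99922) = 16.73 m/s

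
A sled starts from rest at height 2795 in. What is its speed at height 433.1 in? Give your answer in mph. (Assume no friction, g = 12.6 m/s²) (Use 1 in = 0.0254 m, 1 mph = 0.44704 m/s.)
Convert to SI: h₁−h₂ = 59.9923 m
mgh₁ = mgh₂ + ½mv² ⇒ v = √(2g(h₁−h₂)) = √(2·12.6·59.9923) = 38.8819 m/s = 86.98 mph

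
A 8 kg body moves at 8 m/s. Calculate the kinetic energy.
KE = ½mv² = ½(8)(8)² = 256.0 J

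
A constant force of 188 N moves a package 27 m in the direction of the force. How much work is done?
W = F·d = (188)(27) = 5076 J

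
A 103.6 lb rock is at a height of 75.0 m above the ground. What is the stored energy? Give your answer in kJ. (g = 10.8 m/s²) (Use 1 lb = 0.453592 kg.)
Convert to SI: m = 46.9921 kg, h = 75.0 m
PE = mgh = (46.9921)(10.8)(75.0) = 38063.6 J = 38.06 kJ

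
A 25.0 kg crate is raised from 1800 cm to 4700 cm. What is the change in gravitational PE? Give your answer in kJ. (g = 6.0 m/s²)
Convert to SI: m = 25.0 kg, Δh = 29.0 m
ΔPE = mgΔh = (25.0)(6.0)(29.0) = 4350.0 J = 4.35 kJ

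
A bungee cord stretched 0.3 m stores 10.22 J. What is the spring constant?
k = 2·PE/x² = 2·10.22/(0.3)² = 227.1 N/m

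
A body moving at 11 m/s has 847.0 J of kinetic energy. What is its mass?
m = 2·KE/v² = 2·847.0/(11)² = 14.0 kg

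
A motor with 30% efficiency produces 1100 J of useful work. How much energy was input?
W_in = W_out/η = 1100/0.3 = 3667 J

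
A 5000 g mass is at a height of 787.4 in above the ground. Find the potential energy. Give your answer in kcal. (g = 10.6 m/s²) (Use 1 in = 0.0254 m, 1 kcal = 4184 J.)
Convert to SI: m = 5.0 kg, h = 20.0 m
PE = mgh = (5.0)(10.6)(20.0) = 1060.0 J = 0.2533 kcal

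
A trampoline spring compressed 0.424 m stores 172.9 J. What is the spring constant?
k = 2·PE/x² = 2·172.9/(0.424)² = 1924 N/m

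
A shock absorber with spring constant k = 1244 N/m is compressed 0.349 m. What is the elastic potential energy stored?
PE = ½kx² = ½(1244)(0.349)² = 75.76 J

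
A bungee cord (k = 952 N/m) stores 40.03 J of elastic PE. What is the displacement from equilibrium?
x = √(2·PE/k) = √(2·40.03/952) = 0.29 m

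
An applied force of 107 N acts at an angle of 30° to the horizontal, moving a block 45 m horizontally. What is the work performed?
W = F·d·cosθ = (107)(45)cos(30°) = 4170 J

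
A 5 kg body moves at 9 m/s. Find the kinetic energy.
KE = ½mv² = ½(5)(9)² = 202.5 J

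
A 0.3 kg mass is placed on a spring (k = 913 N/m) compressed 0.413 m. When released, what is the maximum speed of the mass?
½kx² = ½mv² ⇒ v = x√(k/m) = (0.413)√(913/0.3) = 22.78 m/s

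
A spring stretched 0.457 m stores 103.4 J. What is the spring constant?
k = 2·PE/x² = 2·103.4/(0.457)² = 990.2 N/m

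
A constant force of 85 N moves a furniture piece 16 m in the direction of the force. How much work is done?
W = F·d = (85)(16) = 1360 J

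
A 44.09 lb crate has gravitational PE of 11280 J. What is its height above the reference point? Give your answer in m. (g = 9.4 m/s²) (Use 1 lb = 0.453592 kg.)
Convert to SI: m = 19.9989 kg, PE = 11280.0 J
h = PE/(mg) = 11280.0/(19.9989·9.4) = 60.0 m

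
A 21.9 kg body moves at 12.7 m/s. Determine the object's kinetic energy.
KE = ½mv² = ½(21.9)(12.7)² = 1766 J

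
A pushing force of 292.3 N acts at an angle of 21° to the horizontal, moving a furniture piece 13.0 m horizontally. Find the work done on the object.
W = F·d·cosθ = (292.3)(13.0)cos(21°) = 3548 J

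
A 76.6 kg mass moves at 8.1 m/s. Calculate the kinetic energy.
KE = ½mv² = ½(76.6)(8.1)² = 2513 J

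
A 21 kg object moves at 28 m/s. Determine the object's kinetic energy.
KE = ½mv² = ½(21)(28)² = 8232.0 J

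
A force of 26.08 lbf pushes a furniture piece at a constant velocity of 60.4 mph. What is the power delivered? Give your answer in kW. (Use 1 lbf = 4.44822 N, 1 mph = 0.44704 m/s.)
Convert to SI: F = 116.01 N, v = 27.0012 m/s
P = Fv = (116.01)(27.0012) = 3132.4 W = 3.132 kW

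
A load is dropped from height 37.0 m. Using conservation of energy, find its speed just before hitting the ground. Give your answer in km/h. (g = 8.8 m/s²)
mgh = ½mv² ⇒ v = √(2gh) = √(2·8.8·37.0) = 25.5186 m/s = 91.87 km/h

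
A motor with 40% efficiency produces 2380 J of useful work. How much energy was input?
W_in = W_out/η = 2380/0.4 = 5950 J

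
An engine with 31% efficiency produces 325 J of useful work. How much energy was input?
W_in = W_out/η = 325/0.31 = 1048 J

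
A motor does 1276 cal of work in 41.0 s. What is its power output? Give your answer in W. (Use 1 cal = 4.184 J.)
Convert to SI: W = 5338.78 J, t = 41.0 s
P = W/t = 5338.78/41.0 = 130.2 W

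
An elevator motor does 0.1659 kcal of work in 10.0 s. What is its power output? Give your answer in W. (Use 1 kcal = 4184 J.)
Convert to SI: W = 694.126 J, t = 10.0 s
P = W/t = 694.126/10.0 = 69.41 W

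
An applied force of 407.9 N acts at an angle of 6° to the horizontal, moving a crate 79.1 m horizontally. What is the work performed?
W = F·d·cosθ = (407.9)(79.1)cos(6°) = 32090 J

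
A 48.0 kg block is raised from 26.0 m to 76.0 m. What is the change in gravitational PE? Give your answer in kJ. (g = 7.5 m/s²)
ΔPE = mgΔh = (48.0)(7.5)(50.0) = 18000.0 J = 18.0 kJ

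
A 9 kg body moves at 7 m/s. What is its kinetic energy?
KE = ½mv² = ½(9)(7)² = 220.5 J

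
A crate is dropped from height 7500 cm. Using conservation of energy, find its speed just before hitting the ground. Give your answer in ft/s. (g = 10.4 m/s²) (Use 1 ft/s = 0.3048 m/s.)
Convert to SI: h = 75.0 m
mgh = ½mv² ⇒ v = √(2gh) = √(2·10.4·75.0) = 39.4968 m/s = 129.6 ft/s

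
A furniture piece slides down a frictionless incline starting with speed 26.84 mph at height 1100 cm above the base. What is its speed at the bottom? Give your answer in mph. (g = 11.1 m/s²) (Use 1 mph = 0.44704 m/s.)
Convert to SI: v₀ = 11.9986 m/s, h = 11.0 m
½mv₀² + mgh = ½mv² ⇒ v = √(v₀² + 2gh) = √(11.9986² + 2·11.1·11.0) = 19.7019 m/s = 44.07 mph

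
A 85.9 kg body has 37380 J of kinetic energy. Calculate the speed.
v = √(2·KE/m) = √(2·37380/85.9) = 29.5 m/s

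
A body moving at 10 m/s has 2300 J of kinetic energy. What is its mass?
m = 2·KE/v² = 2·2300/(10)² = 46.0 kg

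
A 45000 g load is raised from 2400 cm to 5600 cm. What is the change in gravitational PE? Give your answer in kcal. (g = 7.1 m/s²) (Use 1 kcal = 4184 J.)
Convert to SI: m = 45.0 kg, Δh = 32.0 m
ΔPE = mgΔh = (45.0)(7.1)(32.0) = 10224.0 J = 2.444 kcal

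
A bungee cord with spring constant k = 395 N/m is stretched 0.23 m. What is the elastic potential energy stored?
PE = ½kx² = ½(395)(0.23)² = 10.45 J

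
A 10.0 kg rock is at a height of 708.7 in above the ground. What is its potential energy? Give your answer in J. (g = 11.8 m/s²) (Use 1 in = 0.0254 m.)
Convert to SI: m = 10.0 kg, h = 18.001 m
PE = mgh = (10.0)(11.8)(18.001) = 2124 J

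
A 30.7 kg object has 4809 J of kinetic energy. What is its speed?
v = √(2·KE/m) = √(2·4809/30.7) = 17.7 m/s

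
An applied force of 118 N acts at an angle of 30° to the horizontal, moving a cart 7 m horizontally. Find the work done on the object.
W = F·d·cosθ = (118)(7)cos(30°) = 715.3 J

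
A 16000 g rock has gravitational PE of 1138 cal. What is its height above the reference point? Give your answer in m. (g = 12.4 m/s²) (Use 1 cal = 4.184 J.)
Convert to SI: m = 16.0 kg, PE = 4761.39 J
h = PE/(mg) = 4761.39/(16.0·12.4) = 24.0 m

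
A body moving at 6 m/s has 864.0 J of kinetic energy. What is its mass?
m = 2·KE/v² = 2·864.0/(6)² = 48.0 kg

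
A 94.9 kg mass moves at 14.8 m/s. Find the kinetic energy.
KE = ½mv² = ½(94.9)(14.8)² = 10390 J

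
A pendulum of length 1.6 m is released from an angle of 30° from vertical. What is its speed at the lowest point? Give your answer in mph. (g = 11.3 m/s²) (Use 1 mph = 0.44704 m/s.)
h = L(1 − cosθ) = 1.6(1 − cos30°) = 0.214359 m
v = √(2gh) = √(2·11.3·0.214359) = 2.20103 m/s = 4.924 mph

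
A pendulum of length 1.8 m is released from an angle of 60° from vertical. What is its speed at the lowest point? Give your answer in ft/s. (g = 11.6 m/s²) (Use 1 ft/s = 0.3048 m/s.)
h = L(1 − cosθ) = 1.8(1 − cos60°) = 0.9 m
v = √(2gh) = √(2·11.6·0.9) = 4.56946 m/s = 14.99 ft/s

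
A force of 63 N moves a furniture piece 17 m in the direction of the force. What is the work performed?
W = F·d = (63)(17) = 1071 J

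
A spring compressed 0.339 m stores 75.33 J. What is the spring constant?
k = 2·PE/x² = 2·75.33/(0.339)² = 1311 N/m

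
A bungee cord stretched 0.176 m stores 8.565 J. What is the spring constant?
k = 2·PE/x² = 2·8.565/(0.176)² = 553.0 N/m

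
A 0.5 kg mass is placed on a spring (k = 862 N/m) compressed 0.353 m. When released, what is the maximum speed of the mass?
½kx² = ½mv² ⇒ v = x√(k/m) = (0.353)√(862/0.5) = 14.66 m/s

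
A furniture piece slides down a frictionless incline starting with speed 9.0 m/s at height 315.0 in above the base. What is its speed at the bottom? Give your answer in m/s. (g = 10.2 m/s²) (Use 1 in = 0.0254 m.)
Convert to SI: v₀ = 9.0 m/s, h = 8.001 m
½mv₀² + mgh = ½mv² ⇒ v = √(v₀² + 2gh) = √(9.0² + 2·10.2·8.001) = 15.63 m/s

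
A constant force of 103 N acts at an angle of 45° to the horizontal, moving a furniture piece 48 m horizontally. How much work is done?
W = F·d·cosθ = (103)(48)cos(45°) = 3496 J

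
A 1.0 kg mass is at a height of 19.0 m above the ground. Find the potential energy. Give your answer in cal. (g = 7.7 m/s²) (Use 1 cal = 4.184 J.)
PE = mgh = (1.0)(7.7)(19.0) = 146.3 J = 34.97 cal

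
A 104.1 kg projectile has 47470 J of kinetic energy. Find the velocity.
v = √(2·KE/m) = √(2·47470/104.1) = 30.2 m/s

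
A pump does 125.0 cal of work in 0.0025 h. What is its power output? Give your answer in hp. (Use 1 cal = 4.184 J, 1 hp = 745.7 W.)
Convert to SI: W = 523.0 J, t = 9.0 s
P = W/t = 523.0/9.0 = 58.1111 W = 0.07793 hp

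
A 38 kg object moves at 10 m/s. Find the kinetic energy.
KE = ½mv² = ½(38)(10)² = 1900.0 J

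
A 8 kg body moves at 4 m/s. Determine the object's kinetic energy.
KE = ½mv² = ½(8)(4)² = 64.0 J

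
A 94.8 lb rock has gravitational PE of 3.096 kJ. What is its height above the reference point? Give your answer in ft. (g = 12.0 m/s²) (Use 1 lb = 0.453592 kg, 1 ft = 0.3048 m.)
Convert to SI: m = 43.0005 kg, PE = 3096.0 J
h = PE/(mg) = 3096.0/(43.0005·12.0) = 5.99993 m = 19.68 ft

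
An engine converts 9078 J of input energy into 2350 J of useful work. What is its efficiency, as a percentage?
η = W_out/W_in = 2350/9078 = 25.89%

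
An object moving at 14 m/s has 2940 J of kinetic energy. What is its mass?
m = 2·KE/v² = 2·2940/(14)² = 30.0 kg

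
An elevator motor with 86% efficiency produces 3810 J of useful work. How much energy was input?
W_in = W_out/η = 3810/0.86 = 4430 J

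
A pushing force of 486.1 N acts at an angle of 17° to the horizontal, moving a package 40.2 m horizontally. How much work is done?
W = F·d·cosθ = (486.1)(40.2)cos(17°) = 18690 J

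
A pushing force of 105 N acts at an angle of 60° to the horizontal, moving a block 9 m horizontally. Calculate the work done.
W = F·d·cosθ = (105)(9)cos(60°) = 472.5 J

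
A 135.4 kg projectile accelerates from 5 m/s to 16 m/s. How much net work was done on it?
W = ΔKE = ½m(v₂² − v₁²) = ½(135.4)(16² − 5²) = 15638.7 J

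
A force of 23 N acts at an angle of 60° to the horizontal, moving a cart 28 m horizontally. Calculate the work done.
W = F·d·cosθ = (23)(28)cos(60°) = 322.0 J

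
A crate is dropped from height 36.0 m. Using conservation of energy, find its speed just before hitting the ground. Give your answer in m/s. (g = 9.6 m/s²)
mgh = ½mv² ⇒ v = √(2gh) = √(2·9.6·36.0) = 26.29 m/s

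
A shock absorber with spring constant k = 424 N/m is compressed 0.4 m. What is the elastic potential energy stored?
PE = ½kx² = ½(424)(0.4)² = 33.92 J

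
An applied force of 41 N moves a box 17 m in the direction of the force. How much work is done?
W = F·d = (41)(17) = 697.0 J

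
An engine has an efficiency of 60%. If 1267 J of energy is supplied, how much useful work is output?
W_out = η·W_in = 0.6·1267 = 760.2 J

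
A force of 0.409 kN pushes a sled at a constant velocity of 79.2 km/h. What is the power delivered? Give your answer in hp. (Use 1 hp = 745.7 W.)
Convert to SI: F = 409.0 N, v = 22.0 m/s
P = Fv = (409.0)(22.0) = 8998.0 W = 12.07 hp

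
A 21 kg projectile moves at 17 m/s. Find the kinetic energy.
KE = ½mv² = ½(21)(17)² = 3034.5 J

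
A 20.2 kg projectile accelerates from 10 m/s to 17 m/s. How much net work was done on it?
W = ΔKE = ½m(v₂² − v₁²) = ½(20.2)(17² − 10²) = 1908.9 J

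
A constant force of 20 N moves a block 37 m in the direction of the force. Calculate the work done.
W = F·d = (20)(37) = 740.0 J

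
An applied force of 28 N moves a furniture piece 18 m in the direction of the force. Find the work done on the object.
W = F·d = (28)(18) = 504.0 J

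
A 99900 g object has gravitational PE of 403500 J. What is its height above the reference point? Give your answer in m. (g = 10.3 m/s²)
Convert to SI: m = 99.9 kg, PE = 403500 J
h = PE/(mg) = 403500/(99.9·10.3) = 392.1 m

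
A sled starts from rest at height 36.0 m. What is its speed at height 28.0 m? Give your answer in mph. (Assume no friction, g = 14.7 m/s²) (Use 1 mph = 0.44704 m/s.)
mgh₁ = mgh₂ + ½mv² ⇒ v = √(2g(h₁−h₂)) = √(2·14.7·8.0) = 15.3362 m/s = 34.31 mph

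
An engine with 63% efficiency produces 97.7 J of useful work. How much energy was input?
W_in = W_out/η = 97.7/0.63 = 155.1 J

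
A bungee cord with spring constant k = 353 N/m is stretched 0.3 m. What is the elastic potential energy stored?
PE = ½kx² = ½(353)(0.3)² = 15.89 J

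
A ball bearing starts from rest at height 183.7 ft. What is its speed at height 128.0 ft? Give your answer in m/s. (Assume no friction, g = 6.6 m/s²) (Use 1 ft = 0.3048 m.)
Convert to SI: h₁−h₂ = 16.9774 m
mgh₁ = mgh₂ + ½mv² ⇒ v = √(2g(h₁−h₂)) = √(2·6.6·16.9774) = 14.97 m/s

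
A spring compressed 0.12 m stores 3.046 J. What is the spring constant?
k = 2·PE/x² = 2·3.046/(0.12)² = 423.1 N/m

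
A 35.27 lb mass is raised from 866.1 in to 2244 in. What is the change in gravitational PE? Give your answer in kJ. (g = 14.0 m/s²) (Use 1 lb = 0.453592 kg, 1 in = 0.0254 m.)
Convert to SI: m = 15.9982 kg, Δh = 34.9987 m
ΔPE = mgΔh = (15.9982)(14.0)(34.9987) = 7838.81 J = 7.839 kJ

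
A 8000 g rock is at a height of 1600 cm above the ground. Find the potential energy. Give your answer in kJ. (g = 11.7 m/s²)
Convert to SI: m = 8.0 kg, h = 16.0 m
PE = mgh = (8.0)(11.7)(16.0) = 1497.6 J = 1.498 kJ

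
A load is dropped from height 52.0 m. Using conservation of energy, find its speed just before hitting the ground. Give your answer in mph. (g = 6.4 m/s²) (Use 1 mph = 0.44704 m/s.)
mgh = ½mv² ⇒ v = √(2gh) = √(2·6.4·52.0) = 25.7992 m/s = 57.71 mph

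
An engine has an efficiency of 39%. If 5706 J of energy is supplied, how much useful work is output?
W_out = η·W_in = 0.39·5706 = 2225.34 J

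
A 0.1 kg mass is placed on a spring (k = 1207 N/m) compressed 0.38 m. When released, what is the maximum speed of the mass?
½kx² = ½mv² ⇒ v = x√(k/m) = (0.38)√(1207/0.1) = 41.75 m/s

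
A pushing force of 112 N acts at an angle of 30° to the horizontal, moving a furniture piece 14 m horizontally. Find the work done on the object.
W = F·d·cosθ = (112)(14)cos(30°) = 1358 J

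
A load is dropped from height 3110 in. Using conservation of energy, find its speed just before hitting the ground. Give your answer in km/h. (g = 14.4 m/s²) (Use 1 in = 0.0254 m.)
Convert to SI: h = 78.994 m
mgh = ½mv² ⇒ v = √(2gh) = √(2·14.4·78.994) = 47.6972 m/s = 171.7 km/h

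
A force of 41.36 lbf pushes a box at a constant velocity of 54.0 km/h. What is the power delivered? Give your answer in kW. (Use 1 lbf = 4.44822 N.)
Convert to SI: F = 183.978 N, v = 15.0 m/s
P = Fv = (183.978)(15.0) = 2759.68 W = 2.76 kW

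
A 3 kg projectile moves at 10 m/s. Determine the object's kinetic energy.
KE = ½mv² = ½(3)(10)² = 150.0 J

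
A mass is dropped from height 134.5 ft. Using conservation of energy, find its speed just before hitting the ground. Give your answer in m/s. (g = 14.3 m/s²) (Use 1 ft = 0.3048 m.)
Convert to SI: h = 40.9956 m
mgh = ½mv² ⇒ v = √(2gh) = √(2·14.3·40.9956) = 34.24 m/s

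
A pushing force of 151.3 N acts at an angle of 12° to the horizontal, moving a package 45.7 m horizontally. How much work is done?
W = F·d·cosθ = (151.3)(45.7)cos(12°) = 6763 J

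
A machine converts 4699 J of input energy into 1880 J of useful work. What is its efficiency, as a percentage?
η = W_out/W_in = 1880/4699 = 40.01%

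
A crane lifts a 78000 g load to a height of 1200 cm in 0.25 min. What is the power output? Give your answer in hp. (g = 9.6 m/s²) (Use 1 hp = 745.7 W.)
Convert to SI: m = 78.0 kg, h = 12.0 m, t = 15.0 s
P = mgh/t = (78.0)(9.6)(12.0)/15.0 = 599.04 W = 0.8033 hp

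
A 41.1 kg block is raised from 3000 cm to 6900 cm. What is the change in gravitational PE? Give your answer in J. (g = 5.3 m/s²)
Convert to SI: m = 41.1 kg, Δh = 39.0 m
ΔPE = mgΔh = (41.1)(5.3)(39.0) = 8495 J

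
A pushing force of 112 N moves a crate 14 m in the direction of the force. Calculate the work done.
W = F·d = (112)(14) = 1568 J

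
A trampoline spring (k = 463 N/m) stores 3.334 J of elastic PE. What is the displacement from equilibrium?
x = √(2·PE/k) = √(2·3.334/463) = 0.12 m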